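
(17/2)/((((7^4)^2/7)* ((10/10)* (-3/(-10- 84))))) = 799/2470629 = 0.00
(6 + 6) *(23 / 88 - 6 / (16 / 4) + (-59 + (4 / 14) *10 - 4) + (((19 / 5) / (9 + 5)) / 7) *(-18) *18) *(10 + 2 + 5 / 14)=-827415231 / 75460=-10964.95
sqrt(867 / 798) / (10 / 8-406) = -34 * sqrt(266) / 215327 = -0.00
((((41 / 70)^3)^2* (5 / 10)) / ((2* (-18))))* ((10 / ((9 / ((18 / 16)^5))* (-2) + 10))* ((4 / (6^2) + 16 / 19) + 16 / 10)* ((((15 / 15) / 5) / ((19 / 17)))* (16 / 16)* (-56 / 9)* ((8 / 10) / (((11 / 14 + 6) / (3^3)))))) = 1157738156554689 / 257319671875000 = 4.50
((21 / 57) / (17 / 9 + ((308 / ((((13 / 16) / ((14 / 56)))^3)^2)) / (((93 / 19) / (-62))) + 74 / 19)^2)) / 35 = 1327990851981417 / 281341130566189835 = 0.00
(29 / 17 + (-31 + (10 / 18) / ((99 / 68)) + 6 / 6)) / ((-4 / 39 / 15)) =27481415 / 6732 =4082.21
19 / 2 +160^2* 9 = 460819 / 2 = 230409.50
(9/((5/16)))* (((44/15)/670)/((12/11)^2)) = 2662/25125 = 0.11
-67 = -67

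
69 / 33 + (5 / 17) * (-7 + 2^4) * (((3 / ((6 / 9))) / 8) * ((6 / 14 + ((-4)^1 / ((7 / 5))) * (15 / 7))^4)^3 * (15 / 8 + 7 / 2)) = 42615403348711230260006008968810413 / 4585688354325237695102336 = 9293131162.85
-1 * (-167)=167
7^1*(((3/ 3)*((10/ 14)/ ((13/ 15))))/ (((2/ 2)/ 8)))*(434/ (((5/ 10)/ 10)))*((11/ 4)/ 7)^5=1872217875/ 499408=3748.87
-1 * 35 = -35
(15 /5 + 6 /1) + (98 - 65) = 42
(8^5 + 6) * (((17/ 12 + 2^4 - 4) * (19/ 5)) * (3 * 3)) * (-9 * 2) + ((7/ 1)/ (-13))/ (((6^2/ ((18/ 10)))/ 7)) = -270690298.39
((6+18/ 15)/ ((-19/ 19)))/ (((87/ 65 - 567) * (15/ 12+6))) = 39/ 22214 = 0.00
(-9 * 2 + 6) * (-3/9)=4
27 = 27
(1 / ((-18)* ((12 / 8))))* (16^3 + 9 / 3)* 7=-28693 / 27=-1062.70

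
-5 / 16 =-0.31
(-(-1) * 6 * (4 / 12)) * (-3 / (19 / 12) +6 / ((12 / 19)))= 289 / 19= 15.21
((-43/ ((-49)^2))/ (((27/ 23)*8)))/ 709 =-989/ 367698744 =-0.00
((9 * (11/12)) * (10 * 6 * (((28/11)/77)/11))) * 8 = 1440/121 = 11.90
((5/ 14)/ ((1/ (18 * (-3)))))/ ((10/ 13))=-351/ 14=-25.07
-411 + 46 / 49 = -20093 / 49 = -410.06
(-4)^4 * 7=1792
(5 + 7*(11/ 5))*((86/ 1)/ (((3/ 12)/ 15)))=105264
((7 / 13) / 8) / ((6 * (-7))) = -1 / 624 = -0.00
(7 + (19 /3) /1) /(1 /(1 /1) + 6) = 40 /21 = 1.90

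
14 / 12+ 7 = 49 / 6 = 8.17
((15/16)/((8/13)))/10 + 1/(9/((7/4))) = 799/2304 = 0.35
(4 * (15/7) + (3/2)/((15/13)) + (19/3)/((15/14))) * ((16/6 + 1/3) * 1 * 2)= 9943/105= 94.70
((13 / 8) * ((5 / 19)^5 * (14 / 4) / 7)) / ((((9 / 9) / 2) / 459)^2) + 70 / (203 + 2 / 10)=271853900425 / 314464573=864.50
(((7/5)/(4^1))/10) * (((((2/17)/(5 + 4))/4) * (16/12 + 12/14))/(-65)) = -23/5967000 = -0.00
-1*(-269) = 269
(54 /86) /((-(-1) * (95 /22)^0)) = 27 /43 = 0.63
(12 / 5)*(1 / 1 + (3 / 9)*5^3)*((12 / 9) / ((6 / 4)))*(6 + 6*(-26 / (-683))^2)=765403136 / 1399467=546.92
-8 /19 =-0.42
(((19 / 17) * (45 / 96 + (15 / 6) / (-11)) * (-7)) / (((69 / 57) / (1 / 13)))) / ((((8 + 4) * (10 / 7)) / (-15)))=88445 / 841984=0.11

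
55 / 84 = 0.65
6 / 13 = 0.46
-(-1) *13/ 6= 13/ 6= 2.17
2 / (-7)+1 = 5 / 7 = 0.71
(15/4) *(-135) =-2025/4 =-506.25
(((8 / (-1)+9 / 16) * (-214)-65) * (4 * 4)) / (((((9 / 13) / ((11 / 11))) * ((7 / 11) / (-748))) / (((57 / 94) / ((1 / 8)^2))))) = -529507739904 / 329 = -1609446017.95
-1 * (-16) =16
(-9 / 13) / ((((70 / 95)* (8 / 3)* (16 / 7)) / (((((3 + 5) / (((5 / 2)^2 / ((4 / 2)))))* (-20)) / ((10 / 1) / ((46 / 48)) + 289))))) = 11799 / 447655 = 0.03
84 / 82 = 42 / 41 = 1.02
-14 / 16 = -7 / 8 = -0.88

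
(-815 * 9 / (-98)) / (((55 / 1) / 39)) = 57213 / 1078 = 53.07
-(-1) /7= 1 /7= 0.14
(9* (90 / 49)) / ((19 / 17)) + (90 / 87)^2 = 12418470 / 782971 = 15.86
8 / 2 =4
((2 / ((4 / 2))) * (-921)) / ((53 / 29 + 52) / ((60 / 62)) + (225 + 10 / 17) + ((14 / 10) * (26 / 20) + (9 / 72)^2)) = -2179454400 / 669799343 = -3.25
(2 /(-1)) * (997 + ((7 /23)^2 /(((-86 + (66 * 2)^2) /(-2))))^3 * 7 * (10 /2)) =-192308809317260992040364 /96443735866229187701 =-1994.00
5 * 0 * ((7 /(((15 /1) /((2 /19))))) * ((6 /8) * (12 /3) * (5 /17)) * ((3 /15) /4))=0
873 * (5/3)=1455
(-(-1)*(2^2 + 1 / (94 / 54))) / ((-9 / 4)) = -860 / 423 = -2.03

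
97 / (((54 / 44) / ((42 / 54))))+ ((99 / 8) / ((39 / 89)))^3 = 6173079660011 / 273341952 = 22583.73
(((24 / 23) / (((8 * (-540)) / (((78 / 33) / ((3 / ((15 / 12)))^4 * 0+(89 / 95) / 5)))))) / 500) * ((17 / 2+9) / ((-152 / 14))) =637 / 64848960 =0.00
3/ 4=0.75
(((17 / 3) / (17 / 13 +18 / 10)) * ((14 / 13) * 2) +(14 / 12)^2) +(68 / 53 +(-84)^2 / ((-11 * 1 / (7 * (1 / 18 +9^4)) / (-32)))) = 1998389102584571 / 2119788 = 942730642.21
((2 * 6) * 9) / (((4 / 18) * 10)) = 243 / 5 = 48.60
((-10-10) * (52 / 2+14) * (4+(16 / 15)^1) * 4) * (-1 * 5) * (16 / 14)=1945600 / 21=92647.62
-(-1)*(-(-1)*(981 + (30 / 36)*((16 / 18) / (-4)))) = 26482 / 27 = 980.81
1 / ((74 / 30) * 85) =3 / 629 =0.00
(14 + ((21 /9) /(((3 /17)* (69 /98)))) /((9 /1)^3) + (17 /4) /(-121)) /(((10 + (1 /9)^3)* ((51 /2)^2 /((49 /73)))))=150209722411 /104022498555063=0.00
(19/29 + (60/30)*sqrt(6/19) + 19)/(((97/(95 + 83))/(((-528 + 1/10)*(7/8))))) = -187462569/11252- 3288817*sqrt(114)/36860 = -17613.04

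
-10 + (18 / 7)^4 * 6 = 605846 / 2401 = 252.33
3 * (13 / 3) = 13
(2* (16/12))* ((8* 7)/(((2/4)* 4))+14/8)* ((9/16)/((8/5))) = 1785/64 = 27.89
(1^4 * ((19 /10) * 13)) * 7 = 1729 /10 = 172.90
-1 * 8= -8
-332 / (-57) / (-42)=-166 / 1197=-0.14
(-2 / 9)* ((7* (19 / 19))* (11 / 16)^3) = -9317 / 18432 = -0.51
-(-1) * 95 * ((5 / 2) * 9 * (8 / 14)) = 8550 / 7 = 1221.43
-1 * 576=-576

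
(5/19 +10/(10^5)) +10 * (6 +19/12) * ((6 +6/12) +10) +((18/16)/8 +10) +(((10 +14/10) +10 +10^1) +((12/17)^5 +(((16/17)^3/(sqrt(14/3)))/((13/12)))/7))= 24576 * sqrt(42)/3129581 +1395512333644007/1079091320000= 1293.28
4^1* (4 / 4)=4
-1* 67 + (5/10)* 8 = -63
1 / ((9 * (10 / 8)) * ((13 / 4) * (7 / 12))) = 64 / 1365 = 0.05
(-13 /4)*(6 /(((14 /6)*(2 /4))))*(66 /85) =-7722 /595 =-12.98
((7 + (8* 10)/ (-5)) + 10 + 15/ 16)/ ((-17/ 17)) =-31/ 16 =-1.94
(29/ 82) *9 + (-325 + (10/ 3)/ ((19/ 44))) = -1468093/ 4674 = -314.10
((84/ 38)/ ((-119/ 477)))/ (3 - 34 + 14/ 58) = 41499/ 144058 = 0.29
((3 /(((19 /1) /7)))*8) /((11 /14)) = 2352 /209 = 11.25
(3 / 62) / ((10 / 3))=9 / 620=0.01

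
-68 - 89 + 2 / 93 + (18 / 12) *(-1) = -29477 / 186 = -158.48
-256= -256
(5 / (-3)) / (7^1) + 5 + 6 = 226 / 21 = 10.76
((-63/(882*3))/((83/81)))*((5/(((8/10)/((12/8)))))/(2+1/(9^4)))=-13286025/121991408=-0.11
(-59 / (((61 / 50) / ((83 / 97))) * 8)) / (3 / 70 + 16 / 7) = -2.22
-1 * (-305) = 305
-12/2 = -6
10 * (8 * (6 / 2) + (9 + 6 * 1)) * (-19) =-7410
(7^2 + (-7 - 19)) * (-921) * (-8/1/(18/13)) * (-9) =-1101516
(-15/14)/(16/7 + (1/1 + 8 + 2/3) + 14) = -9/218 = -0.04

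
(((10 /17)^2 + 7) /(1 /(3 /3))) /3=2123 /867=2.45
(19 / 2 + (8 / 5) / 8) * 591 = 57327 / 10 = 5732.70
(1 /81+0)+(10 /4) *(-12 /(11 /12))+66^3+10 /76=9732936361 /33858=287463.42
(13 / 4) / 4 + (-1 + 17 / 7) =251 / 112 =2.24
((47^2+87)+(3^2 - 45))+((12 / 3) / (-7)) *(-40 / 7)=110900 / 49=2263.27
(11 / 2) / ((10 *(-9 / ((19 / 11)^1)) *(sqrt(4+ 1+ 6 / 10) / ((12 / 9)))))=-19 *sqrt(35) / 1890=-0.06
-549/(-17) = 549/17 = 32.29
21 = 21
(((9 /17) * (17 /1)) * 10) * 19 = 1710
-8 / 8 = -1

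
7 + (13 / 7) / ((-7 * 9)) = 6.97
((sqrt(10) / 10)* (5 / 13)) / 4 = sqrt(10) / 104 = 0.03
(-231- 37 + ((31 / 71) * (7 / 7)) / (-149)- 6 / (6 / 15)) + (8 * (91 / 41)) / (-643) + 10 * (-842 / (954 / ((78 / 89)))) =-1147545019797676 / 3946631498727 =-290.77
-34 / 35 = -0.97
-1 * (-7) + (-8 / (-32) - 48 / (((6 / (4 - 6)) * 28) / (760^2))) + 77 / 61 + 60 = 563854619 / 1708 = 330125.66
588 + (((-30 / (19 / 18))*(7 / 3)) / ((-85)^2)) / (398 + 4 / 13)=13931874474 / 23693665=588.00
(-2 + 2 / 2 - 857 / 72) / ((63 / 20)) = -4645 / 1134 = -4.10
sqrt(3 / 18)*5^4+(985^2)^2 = 625*sqrt(6) / 6+941336550625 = 941336550880.16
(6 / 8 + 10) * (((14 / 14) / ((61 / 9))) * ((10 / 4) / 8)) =1935 / 3904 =0.50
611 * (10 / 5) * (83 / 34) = 50713 / 17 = 2983.12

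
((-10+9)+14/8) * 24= 18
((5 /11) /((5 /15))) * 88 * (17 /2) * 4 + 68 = 4148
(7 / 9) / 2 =7 / 18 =0.39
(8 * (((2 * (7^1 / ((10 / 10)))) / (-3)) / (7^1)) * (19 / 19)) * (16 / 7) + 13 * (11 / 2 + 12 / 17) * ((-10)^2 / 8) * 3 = 4302817 / 1428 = 3013.18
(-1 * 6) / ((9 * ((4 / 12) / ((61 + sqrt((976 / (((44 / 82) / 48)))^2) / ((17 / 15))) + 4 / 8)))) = -28834521 / 187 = -154195.30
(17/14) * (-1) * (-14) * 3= 51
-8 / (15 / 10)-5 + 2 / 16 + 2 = -197 / 24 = -8.21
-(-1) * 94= 94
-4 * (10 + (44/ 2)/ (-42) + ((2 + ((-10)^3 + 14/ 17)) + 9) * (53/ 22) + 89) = 35847710/ 3927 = 9128.52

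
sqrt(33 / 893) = sqrt(29469) / 893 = 0.19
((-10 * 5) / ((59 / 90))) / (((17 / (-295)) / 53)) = 1192500 / 17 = 70147.06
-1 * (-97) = 97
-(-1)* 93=93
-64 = -64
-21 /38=-0.55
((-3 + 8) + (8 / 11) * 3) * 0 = 0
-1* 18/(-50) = 9/25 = 0.36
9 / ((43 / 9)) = 81 / 43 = 1.88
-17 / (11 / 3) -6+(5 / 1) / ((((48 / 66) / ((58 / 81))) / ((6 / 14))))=-70907 / 8316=-8.53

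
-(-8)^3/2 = 256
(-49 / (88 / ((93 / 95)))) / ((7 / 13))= -8463 / 8360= -1.01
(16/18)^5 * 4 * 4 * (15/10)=13.32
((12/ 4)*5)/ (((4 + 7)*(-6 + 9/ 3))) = -5/ 11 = -0.45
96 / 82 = 48 / 41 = 1.17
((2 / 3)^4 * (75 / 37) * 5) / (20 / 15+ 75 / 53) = 106000 / 145521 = 0.73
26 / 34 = 13 / 17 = 0.76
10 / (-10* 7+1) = -10 / 69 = -0.14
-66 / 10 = -33 / 5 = -6.60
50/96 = 25/48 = 0.52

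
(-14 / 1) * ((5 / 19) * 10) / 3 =-700 / 57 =-12.28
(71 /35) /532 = 71 /18620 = 0.00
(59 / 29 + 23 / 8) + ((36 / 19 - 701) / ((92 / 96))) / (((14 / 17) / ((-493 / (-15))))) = -103292014739 / 3548440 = -29109.13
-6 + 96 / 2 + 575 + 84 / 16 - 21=2405 / 4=601.25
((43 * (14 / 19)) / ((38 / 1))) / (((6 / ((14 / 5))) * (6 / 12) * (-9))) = -4214 / 48735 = -0.09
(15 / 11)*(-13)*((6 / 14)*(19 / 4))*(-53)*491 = 289245645 / 308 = 939109.24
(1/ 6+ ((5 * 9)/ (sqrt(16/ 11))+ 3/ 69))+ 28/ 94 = 3295/ 6486+ 45 * sqrt(11)/ 4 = 37.82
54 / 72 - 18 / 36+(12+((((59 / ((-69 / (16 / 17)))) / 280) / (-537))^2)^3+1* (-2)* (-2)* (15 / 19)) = 134461808463569269885904132343873311651265301699 / 8726812504894333485336220374154018866670687500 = 15.41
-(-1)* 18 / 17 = 18 / 17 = 1.06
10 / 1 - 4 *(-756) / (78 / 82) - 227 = 38507 / 13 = 2962.08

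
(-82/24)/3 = -41/36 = -1.14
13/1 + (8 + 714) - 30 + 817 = 1522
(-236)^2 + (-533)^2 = 339785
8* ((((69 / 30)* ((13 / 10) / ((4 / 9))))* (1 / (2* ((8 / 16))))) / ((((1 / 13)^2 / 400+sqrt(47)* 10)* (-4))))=909558 / 21477871999999 -614861208000* sqrt(47) / 21477871999999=-0.20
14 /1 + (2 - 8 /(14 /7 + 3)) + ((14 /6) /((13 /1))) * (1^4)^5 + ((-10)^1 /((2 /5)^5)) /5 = -563887 /3120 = -180.73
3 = 3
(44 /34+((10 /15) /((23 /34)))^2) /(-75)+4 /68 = 6949 /242811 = 0.03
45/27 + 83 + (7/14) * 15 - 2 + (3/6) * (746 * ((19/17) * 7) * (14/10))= 2129563/510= 4175.61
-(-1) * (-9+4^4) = 247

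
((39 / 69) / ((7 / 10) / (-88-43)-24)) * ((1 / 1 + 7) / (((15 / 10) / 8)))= -167680 / 166911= -1.00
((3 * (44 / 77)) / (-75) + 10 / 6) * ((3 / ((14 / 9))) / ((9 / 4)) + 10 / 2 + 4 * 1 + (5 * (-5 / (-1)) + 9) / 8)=68177 / 2940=23.19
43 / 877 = 0.05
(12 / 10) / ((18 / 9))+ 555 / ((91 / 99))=274998 / 455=604.39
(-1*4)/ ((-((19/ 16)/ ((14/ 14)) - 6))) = -64/ 77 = -0.83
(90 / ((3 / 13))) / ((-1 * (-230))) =39 / 23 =1.70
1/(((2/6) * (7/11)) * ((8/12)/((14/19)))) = 99/19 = 5.21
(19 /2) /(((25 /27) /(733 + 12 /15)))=1882197 /250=7528.79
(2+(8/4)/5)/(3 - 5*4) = -12/85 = -0.14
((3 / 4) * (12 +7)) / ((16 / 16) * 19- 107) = -57 / 352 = -0.16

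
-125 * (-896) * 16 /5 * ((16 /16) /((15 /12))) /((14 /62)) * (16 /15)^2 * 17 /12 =276299776 /135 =2046665.01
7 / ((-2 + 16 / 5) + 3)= 5 / 3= 1.67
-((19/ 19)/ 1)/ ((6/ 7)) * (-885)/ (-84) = -295/ 24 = -12.29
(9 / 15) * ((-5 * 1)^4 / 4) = 375 / 4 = 93.75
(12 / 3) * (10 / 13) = 40 / 13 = 3.08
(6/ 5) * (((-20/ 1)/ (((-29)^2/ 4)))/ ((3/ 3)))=-96/ 841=-0.11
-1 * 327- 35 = -362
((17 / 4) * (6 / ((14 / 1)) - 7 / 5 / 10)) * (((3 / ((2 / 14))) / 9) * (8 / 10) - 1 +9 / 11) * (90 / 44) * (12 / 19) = 2147967 / 804650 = 2.67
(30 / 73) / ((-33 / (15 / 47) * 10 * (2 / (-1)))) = 15 / 75482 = 0.00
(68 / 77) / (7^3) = 68 / 26411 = 0.00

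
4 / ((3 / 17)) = 68 / 3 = 22.67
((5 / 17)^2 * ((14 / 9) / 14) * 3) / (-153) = -25 / 132651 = -0.00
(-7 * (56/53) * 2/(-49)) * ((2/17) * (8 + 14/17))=4800/15317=0.31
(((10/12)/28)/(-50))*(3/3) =-1/1680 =-0.00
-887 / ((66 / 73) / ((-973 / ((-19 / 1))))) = -63002723 / 1254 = -50241.41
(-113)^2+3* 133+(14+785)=13967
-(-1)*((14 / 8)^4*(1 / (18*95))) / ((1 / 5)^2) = 0.14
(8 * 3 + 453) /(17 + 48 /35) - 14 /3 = 21.30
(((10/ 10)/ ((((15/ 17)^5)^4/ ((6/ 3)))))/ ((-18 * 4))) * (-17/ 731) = 4064231406647572522401601/ 514749741816329956054687500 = 0.01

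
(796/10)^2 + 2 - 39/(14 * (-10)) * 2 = 6338.72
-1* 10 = -10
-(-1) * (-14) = -14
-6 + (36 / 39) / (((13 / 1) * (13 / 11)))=-13050 / 2197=-5.94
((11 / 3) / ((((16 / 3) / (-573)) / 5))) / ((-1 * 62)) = 31515 / 992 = 31.77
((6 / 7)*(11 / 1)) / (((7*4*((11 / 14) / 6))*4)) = 9 / 14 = 0.64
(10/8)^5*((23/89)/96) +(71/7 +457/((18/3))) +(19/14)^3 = 88.82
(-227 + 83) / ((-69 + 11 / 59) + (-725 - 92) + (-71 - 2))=4248 / 28285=0.15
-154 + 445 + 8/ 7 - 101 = 1338/ 7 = 191.14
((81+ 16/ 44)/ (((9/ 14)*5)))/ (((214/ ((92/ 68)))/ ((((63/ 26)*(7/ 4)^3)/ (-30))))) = -69194419/ 998849280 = -0.07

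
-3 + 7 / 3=-2 / 3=-0.67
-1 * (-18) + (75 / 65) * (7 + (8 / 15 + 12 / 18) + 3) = 402 / 13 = 30.92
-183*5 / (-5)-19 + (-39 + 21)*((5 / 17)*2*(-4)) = 3508 / 17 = 206.35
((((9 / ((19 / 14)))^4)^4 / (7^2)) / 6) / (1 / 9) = 123544637918510766117103043444736 / 288441413567621167681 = 428317960276.35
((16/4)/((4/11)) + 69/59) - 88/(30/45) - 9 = -7601/59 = -128.83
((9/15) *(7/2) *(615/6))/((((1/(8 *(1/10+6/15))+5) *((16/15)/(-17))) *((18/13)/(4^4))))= -362440/3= -120813.33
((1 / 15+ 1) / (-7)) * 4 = -64 / 105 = -0.61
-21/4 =-5.25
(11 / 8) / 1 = 11 / 8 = 1.38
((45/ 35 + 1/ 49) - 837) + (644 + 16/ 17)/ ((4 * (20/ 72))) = -1063103/ 4165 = -255.25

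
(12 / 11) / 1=12 / 11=1.09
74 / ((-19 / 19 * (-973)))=74 / 973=0.08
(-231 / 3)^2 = 5929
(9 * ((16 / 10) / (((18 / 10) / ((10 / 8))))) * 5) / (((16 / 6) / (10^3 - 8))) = 18600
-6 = -6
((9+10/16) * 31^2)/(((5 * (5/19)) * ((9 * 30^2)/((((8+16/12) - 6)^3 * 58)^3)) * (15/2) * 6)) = 2743163506160000/14348907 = 191175781.27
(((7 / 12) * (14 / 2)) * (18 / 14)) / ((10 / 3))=63 / 40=1.58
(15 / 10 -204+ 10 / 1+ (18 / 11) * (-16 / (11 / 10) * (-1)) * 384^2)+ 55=849313285 / 242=3509559.03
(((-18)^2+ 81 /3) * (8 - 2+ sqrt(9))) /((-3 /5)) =-5265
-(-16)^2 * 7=-1792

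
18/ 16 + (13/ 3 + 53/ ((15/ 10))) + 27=1627/ 24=67.79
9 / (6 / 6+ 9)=9 / 10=0.90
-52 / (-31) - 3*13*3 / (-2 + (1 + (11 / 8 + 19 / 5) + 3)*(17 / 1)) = 58396 / 63643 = 0.92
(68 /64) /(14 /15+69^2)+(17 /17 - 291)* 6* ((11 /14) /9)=-3645730805 /24000144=-151.90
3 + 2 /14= 22 /7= 3.14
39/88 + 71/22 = 323/88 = 3.67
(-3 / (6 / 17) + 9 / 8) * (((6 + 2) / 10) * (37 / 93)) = -2.35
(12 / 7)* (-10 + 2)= -96 / 7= -13.71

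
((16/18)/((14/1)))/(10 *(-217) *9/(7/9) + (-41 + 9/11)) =-11/4357269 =-0.00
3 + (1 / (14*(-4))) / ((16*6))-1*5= -10753 / 5376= -2.00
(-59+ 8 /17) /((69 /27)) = -22.90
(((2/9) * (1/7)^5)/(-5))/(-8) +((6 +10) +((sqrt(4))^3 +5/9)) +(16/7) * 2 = 88116701/3025260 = 29.13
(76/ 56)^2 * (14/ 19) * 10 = 95/ 7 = 13.57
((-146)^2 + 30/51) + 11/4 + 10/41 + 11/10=297210309/13940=21320.68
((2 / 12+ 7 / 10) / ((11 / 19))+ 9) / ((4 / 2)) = 866 / 165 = 5.25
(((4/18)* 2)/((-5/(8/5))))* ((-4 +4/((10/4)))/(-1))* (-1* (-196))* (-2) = 50176/375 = 133.80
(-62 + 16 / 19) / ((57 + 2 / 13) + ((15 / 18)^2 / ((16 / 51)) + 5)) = -2900352 / 3052559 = -0.95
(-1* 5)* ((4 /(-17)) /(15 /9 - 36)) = -60 /1751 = -0.03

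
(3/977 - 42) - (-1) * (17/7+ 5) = -236413/6839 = -34.57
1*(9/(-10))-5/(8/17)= -461/40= -11.52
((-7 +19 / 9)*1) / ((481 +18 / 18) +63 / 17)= -748 / 74313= -0.01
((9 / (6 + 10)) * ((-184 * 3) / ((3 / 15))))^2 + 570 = 9643305 / 4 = 2410826.25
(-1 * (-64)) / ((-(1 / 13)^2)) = -10816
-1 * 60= -60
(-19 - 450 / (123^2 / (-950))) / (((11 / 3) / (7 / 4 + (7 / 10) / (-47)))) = 76139973 / 17381540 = 4.38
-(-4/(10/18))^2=-1296/25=-51.84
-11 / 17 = -0.65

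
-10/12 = -5/6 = -0.83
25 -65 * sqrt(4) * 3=-365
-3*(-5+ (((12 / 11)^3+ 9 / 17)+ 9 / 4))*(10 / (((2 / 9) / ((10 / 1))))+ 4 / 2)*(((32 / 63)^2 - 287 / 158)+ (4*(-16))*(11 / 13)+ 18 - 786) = -63343545306876319 / 61487560134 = -1030184.73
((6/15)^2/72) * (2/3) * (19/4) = 19/2700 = 0.01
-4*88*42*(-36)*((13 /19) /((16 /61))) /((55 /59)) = 1489304.08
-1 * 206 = -206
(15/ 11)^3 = 3375/ 1331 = 2.54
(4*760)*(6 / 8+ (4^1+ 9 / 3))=23560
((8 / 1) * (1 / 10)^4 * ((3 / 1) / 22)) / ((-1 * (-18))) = 1 / 165000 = 0.00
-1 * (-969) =969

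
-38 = -38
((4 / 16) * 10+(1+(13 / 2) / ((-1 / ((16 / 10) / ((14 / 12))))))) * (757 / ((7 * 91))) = -6.43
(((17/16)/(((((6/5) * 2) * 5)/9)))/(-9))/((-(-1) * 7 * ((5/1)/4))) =-17/1680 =-0.01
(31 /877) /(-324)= -31 /284148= -0.00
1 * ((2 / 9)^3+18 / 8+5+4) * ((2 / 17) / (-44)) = -32837 / 1090584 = -0.03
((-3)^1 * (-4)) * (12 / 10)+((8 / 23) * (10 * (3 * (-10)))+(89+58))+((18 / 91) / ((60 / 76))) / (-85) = 50746713 / 889525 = 57.05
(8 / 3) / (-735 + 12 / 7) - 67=-67.00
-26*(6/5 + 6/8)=-50.70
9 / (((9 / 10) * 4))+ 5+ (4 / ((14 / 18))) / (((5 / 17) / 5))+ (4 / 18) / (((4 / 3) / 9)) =675 / 7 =96.43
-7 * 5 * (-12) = 420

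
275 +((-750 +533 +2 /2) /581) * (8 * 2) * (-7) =26281 /83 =316.64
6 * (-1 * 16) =-96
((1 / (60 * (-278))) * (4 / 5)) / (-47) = 1 / 979950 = 0.00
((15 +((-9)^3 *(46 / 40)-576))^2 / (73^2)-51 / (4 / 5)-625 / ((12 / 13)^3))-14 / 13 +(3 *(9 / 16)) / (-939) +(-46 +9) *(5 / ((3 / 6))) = -807469942437937 / 936735883200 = -862.00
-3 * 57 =-171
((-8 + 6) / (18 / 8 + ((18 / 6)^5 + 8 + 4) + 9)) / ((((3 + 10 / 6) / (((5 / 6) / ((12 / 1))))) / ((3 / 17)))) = -1 / 50694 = -0.00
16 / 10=8 / 5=1.60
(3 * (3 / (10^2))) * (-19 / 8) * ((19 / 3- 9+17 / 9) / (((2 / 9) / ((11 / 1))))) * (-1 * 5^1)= -41.15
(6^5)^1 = 7776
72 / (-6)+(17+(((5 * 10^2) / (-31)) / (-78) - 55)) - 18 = -67.79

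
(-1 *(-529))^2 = 279841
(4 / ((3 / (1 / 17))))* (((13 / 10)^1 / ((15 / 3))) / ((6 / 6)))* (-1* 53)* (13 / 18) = -8957 / 11475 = -0.78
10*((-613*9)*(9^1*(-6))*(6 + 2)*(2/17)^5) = 762670080/1419857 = 537.15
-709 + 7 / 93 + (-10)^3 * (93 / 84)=-1182260 / 651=-1816.07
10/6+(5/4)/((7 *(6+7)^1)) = 1835/1092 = 1.68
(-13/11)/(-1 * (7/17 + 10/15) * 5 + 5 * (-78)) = 663/221815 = 0.00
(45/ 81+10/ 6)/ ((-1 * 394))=-10/ 1773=-0.01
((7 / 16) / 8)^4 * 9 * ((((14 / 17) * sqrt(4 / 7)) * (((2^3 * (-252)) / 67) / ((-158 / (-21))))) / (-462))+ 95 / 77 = 1361367 * sqrt(7) / 8302968700928+ 95 / 77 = 1.23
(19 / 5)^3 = 6859 / 125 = 54.87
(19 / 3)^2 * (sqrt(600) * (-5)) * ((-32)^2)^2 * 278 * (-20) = 105232990208000 * sqrt(6) / 9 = 28640792235210.96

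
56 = 56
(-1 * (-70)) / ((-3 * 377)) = -70 / 1131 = -0.06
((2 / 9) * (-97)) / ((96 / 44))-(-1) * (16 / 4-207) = -22991 / 108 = -212.88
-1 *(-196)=196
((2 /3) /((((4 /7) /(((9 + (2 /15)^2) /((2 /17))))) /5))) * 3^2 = 241451 /60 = 4024.18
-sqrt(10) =-3.16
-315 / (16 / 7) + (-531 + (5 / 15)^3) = -288911 / 432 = -668.78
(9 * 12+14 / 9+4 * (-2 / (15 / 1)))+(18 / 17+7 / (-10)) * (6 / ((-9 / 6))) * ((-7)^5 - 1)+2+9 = 18547001 / 765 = 24244.45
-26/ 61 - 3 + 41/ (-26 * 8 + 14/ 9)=-410831/ 113338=-3.62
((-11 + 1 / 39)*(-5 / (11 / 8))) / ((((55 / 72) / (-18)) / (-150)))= 221875200 / 1573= 141052.26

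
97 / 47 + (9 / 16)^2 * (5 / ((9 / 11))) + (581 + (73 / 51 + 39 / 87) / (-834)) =31230542773 / 53385984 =585.00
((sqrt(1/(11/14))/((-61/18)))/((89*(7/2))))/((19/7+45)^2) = -63*sqrt(154)/1665503191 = -0.00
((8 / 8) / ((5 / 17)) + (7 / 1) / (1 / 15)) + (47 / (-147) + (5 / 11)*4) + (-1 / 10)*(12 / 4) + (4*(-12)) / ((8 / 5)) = 1287107 / 16170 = 79.60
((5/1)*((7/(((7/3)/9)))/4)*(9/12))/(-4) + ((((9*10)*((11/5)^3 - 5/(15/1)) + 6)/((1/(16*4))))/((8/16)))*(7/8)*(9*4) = 6027475059/1600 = 3767171.91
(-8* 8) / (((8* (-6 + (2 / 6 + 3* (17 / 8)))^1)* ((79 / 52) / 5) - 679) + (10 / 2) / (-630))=1048320 / 11093947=0.09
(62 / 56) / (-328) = -31 / 9184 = -0.00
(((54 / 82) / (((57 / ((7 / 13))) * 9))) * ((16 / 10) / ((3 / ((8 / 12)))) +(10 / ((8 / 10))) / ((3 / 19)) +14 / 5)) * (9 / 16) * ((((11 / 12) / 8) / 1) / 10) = 570493 / 1555507200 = 0.00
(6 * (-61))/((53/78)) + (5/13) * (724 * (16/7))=471892/4823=97.84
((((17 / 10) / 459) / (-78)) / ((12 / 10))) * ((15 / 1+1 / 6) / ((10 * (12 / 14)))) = -49 / 699840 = -0.00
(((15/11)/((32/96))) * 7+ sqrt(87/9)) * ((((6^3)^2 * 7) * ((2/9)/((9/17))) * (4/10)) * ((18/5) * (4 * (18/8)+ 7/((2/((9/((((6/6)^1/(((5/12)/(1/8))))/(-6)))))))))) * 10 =-386157155328/11 - 2043159552 * sqrt(87)/5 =-38916660660.40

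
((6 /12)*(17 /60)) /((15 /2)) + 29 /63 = 3019 /6300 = 0.48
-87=-87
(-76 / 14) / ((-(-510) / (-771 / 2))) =4883 / 1190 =4.10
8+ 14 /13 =118 /13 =9.08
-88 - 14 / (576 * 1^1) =-25351 / 288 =-88.02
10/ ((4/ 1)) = 5/ 2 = 2.50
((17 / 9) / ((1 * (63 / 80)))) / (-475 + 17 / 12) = -5440 / 1074087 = -0.01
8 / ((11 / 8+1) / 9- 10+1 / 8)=-144 / 173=-0.83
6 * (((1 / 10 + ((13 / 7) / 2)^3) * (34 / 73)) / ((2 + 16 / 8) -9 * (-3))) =630207 / 7762090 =0.08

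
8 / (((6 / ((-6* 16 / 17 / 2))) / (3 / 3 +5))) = -384 / 17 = -22.59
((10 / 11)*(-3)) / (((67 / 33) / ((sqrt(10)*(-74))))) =6660*sqrt(10) / 67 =314.34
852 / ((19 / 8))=6816 / 19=358.74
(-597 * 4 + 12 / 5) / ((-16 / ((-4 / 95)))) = -2982 / 475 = -6.28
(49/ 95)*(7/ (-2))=-343/ 190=-1.81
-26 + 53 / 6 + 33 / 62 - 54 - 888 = -89153 / 93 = -958.63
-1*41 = -41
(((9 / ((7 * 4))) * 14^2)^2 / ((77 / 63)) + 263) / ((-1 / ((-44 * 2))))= 308912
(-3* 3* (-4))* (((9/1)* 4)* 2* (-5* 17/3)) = -73440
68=68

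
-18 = -18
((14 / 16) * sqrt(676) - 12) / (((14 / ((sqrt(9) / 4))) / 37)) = 4773 / 224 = 21.31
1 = 1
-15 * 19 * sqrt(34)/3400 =-57 * sqrt(34)/680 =-0.49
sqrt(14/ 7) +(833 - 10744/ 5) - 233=-7744/ 5 +sqrt(2)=-1547.39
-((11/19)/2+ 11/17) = -605/646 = -0.94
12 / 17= 0.71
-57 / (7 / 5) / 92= -285 / 644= -0.44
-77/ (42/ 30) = -55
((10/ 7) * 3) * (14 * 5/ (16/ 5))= 375/ 4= 93.75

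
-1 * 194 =-194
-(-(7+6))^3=2197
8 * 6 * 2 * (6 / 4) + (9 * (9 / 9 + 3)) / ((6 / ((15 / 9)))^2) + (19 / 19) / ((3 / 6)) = 1339 / 9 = 148.78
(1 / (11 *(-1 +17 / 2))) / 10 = 1 / 825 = 0.00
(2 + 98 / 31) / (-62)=-80 / 961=-0.08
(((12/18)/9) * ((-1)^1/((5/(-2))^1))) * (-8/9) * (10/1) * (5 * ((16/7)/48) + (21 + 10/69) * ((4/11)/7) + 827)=-93886976/430353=-218.16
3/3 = 1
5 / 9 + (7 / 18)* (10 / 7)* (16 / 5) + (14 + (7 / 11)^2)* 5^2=131572 / 363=362.46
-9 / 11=-0.82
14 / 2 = 7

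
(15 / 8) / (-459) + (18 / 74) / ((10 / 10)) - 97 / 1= -96.76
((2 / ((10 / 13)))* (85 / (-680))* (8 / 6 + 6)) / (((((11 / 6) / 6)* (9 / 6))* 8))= -13 / 20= -0.65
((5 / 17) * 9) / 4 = 45 / 68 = 0.66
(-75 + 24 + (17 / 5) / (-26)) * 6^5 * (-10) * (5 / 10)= 25843536 / 13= 1987964.31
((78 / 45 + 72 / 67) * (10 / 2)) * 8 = 22576 / 201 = 112.32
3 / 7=0.43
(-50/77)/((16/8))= -25/77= -0.32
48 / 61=0.79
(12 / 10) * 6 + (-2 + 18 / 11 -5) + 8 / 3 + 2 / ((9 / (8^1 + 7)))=431 / 55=7.84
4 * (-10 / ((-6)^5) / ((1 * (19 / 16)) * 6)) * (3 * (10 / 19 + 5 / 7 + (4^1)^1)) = 6970 / 614061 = 0.01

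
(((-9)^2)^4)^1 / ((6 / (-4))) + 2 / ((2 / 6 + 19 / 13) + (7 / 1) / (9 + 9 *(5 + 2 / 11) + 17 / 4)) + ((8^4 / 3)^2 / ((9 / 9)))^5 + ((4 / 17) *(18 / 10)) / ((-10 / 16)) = 22510592826041353332042970000000.00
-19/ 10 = -1.90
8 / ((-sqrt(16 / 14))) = -2 * sqrt(14) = -7.48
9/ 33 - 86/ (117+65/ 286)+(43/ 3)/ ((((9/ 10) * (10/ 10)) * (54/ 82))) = 490613795/ 20681001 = 23.72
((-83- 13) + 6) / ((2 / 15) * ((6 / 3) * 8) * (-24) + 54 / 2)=450 / 121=3.72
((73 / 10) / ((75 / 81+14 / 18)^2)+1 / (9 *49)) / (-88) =-23489857 / 821177280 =-0.03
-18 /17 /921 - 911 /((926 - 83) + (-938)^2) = -10038631 /4596305453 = -0.00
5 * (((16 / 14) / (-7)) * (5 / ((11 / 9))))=-1800 / 539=-3.34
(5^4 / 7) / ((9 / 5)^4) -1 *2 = 298771 / 45927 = 6.51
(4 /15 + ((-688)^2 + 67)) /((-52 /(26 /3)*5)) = -7101169 /450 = -15780.38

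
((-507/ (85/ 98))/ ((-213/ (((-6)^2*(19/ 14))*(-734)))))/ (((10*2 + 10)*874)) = -3.75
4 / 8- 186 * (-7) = 2605 / 2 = 1302.50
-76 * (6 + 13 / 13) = -532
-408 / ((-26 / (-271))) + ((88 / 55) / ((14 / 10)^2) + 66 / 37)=-100168610 / 23569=-4250.02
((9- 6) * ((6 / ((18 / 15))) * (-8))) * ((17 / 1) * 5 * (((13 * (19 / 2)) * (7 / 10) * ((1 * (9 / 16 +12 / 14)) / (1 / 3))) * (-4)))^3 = 120526909328218567005 / 512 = 235404119781676888.68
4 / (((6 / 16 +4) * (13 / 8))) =256 / 455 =0.56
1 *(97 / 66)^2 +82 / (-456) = 1.98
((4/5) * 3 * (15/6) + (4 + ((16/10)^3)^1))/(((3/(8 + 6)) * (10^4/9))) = 18501/312500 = 0.06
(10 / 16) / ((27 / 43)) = 215 / 216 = 1.00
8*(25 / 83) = 2.41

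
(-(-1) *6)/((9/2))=1.33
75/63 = 1.19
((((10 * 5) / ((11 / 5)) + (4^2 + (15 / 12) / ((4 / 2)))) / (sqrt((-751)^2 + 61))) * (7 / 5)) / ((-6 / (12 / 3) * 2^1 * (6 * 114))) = -24241 * sqrt(564062) / 509280298560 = -0.00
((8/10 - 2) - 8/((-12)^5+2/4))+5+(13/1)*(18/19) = 761923573/47277985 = 16.12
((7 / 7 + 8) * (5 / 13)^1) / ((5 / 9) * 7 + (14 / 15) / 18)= 6075 / 6916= 0.88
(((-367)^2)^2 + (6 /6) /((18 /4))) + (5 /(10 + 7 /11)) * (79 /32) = 67920378448601 /3744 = 18141126722.38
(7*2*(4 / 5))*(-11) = -616 / 5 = -123.20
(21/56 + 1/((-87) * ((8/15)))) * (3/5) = 123/580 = 0.21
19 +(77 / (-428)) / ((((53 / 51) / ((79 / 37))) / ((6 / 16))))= 126644117 / 6714464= 18.86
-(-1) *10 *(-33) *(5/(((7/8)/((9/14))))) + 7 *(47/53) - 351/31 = -98005996/80507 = -1217.36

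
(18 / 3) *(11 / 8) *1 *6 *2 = 99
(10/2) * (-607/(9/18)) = -6070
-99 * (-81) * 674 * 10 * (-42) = -2270018520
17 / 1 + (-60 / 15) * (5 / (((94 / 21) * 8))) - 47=-30.56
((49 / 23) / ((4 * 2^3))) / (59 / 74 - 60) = -0.00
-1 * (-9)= 9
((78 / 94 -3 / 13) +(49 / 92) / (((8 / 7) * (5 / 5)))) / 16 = 478949 / 7195136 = 0.07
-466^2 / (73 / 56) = -12160736 / 73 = -166585.42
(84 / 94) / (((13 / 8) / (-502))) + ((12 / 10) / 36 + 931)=12005681 / 18330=654.97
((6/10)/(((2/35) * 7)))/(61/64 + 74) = 32/1599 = 0.02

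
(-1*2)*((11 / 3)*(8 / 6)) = -88 / 9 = -9.78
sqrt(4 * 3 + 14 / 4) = sqrt(62) / 2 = 3.94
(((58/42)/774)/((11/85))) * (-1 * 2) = -2465/89397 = -0.03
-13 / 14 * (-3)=39 / 14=2.79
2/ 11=0.18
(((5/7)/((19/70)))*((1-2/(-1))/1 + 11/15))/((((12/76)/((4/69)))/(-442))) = -990080/621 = -1594.33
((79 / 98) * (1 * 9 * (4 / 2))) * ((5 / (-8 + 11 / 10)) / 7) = -11850 / 7889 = -1.50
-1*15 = -15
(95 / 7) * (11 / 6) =1045 / 42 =24.88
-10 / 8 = -5 / 4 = -1.25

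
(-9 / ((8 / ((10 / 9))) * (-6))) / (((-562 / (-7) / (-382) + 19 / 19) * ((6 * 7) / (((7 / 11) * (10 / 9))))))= 33425 / 7527168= 0.00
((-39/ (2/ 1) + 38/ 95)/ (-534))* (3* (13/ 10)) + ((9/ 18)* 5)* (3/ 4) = 17929/ 8900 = 2.01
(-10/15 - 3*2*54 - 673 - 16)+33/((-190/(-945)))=-96847/114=-849.54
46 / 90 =23 / 45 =0.51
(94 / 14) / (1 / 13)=611 / 7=87.29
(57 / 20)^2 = 8.12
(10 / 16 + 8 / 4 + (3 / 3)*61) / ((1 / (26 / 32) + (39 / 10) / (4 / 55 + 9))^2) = 21419315021 / 928374050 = 23.07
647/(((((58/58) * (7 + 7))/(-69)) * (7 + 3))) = -44643/140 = -318.88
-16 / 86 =-8 / 43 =-0.19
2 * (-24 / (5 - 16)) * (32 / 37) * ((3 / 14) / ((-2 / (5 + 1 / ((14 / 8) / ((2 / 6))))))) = -41856 / 19943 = -2.10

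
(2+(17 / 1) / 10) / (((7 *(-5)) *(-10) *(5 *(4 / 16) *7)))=37 / 30625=0.00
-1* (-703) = 703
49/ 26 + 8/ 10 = 349/ 130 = 2.68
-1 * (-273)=273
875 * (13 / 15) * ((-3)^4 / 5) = 12285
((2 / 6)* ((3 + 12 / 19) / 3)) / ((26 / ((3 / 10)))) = 23 / 4940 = 0.00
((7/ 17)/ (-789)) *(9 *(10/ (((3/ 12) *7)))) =-120/ 4471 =-0.03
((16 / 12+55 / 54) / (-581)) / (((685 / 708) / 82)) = -1228852 / 3581865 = -0.34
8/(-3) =-8/3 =-2.67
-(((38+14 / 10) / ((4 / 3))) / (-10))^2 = -349281 / 40000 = -8.73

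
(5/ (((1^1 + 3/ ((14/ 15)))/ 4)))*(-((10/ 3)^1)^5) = -28000000/ 14337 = -1952.99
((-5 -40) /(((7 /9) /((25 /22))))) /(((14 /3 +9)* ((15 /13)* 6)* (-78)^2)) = -75 /656656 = -0.00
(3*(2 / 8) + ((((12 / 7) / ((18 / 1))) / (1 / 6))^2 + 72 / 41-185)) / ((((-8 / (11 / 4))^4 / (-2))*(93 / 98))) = 21432915977 / 3998220288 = 5.36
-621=-621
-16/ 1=-16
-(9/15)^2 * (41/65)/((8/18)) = -3321/6500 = -0.51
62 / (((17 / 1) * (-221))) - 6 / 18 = -3943 / 11271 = -0.35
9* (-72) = -648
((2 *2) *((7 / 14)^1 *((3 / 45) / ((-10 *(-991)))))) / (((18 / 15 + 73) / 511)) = 73 / 787845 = 0.00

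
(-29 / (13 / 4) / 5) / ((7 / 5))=-116 / 91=-1.27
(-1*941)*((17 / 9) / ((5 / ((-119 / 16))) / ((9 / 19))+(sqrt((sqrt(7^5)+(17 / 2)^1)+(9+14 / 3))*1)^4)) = -188080179680876 / 1628192420297523+23621102884624*sqrt(7) / 1628192420297523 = -0.08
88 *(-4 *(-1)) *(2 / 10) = 352 / 5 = 70.40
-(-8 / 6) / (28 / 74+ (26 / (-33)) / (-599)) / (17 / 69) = 16821717 / 1180225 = 14.25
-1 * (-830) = 830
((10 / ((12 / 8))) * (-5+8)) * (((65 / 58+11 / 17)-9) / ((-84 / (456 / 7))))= 112.17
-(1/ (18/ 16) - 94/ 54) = 23/ 27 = 0.85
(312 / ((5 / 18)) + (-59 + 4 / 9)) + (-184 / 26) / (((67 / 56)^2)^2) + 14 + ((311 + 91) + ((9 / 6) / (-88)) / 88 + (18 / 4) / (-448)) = 943956538693510541 / 639025900793280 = 1477.18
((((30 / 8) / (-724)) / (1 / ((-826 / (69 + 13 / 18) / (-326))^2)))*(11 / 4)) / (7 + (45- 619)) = 804111 / 24237689279120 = 0.00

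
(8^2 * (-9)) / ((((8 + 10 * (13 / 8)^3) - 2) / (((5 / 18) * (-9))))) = 368640 / 12521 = 29.44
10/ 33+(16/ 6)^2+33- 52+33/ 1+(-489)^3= -11576084611/ 99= -116930147.59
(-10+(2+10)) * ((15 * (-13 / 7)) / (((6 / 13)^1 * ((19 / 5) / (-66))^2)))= -92020500 / 2527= -36414.92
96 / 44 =24 / 11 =2.18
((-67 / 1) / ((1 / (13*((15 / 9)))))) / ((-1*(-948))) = -4355 / 2844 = -1.53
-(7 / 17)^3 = -343 / 4913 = -0.07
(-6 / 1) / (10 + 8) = -1 / 3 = -0.33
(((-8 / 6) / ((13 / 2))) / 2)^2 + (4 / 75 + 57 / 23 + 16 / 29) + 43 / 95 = 1709011024 / 481890825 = 3.55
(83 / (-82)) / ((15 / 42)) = -581 / 205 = -2.83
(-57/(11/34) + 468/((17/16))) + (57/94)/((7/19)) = 32722197/123046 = 265.93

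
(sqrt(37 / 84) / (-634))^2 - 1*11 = -371407307 / 33764304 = -11.00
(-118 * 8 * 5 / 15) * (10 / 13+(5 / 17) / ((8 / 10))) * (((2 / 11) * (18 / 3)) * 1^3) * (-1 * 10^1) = 9487200 / 2431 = 3902.59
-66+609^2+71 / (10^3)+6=370821071 / 1000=370821.07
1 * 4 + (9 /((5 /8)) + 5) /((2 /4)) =214 /5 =42.80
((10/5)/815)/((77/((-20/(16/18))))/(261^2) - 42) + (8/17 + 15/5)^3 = 2155045157691637/51552260251618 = 41.80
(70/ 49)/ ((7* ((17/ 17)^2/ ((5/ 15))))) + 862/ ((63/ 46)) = 277594/ 441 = 629.46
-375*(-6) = 2250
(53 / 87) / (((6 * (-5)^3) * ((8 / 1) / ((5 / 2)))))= -53 / 208800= -0.00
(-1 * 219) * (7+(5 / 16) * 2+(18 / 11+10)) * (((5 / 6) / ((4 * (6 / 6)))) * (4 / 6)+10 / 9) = -5272.80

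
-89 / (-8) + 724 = 5881 / 8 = 735.12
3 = 3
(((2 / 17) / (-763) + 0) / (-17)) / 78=0.00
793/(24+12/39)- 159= -39935/316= -126.38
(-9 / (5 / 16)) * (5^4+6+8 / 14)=-636624 / 35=-18189.26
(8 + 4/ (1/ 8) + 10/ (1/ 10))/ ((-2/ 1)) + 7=-63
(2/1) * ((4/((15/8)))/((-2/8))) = -256/15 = -17.07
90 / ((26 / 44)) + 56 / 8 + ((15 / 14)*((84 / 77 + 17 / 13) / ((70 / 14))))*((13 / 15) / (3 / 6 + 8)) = 1937022 / 12155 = 159.36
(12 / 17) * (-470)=-5640 / 17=-331.76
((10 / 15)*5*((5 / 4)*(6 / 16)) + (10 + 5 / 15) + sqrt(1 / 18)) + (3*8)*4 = sqrt(2) / 6 + 5179 / 48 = 108.13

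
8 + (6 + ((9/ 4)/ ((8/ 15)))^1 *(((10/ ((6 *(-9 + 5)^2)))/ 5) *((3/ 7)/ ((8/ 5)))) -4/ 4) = 373411/ 28672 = 13.02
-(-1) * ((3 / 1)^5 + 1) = 244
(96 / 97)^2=9216 / 9409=0.98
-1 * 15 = -15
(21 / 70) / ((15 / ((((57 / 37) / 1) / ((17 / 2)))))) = 57 / 15725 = 0.00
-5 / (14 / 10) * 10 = -250 / 7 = -35.71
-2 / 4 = -1 / 2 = -0.50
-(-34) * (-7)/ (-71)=238/ 71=3.35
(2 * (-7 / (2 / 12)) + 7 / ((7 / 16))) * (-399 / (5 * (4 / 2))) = 2713.20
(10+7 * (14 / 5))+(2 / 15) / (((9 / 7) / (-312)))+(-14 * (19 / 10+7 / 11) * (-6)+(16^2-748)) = -139442 / 495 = -281.70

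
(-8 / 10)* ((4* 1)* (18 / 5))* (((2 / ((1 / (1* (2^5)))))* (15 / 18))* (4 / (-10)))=6144 / 25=245.76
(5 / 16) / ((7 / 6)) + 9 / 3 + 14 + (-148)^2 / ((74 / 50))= 829767 / 56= 14817.27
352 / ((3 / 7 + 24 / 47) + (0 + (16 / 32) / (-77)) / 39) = 99363264 / 265075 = 374.85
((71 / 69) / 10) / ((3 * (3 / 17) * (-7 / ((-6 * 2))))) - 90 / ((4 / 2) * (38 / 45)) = -14579393 / 275310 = -52.96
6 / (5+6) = 6 / 11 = 0.55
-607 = -607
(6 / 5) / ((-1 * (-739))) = 6 / 3695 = 0.00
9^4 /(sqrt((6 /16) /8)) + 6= 30309.96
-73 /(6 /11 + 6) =-803 /72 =-11.15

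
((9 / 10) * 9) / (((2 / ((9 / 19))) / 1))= 729 / 380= 1.92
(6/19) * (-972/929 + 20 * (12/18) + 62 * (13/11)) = 5246012/194161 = 27.02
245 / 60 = 49 / 12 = 4.08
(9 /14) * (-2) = -1.29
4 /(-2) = -2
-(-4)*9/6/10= 0.60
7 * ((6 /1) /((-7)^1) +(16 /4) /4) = 1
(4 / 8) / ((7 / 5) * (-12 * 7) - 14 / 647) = -3235 / 761012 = -0.00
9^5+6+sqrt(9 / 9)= 59056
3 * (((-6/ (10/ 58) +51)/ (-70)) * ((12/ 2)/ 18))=-81/ 350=-0.23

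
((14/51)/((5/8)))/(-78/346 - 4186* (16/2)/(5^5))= -12110000/301680249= -0.04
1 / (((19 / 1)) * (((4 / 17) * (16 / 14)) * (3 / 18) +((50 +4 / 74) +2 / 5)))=66045 / 63368762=0.00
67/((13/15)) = 1005/13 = 77.31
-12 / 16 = -0.75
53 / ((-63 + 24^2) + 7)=53 / 520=0.10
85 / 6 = 14.17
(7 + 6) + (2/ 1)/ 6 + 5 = 55/ 3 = 18.33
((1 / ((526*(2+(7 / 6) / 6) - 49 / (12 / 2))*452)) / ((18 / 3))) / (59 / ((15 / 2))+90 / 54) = 9 / 266688136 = 0.00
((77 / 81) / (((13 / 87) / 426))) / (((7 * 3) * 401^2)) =45298 / 56441151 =0.00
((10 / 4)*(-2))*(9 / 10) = -9 / 2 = -4.50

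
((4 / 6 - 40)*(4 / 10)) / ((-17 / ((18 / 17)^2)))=25488 / 24565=1.04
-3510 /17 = -206.47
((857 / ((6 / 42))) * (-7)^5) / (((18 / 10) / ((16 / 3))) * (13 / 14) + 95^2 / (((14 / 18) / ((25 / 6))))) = -112924216160 / 54150351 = -2085.38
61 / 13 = 4.69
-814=-814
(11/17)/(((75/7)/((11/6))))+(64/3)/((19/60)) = 9808093/145350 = 67.48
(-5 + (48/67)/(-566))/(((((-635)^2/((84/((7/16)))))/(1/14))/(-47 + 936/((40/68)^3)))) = -739921100352/955693653125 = -0.77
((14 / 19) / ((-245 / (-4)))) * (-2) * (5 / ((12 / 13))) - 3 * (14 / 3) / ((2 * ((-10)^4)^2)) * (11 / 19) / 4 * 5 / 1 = -4160001617 / 31920000000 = -0.13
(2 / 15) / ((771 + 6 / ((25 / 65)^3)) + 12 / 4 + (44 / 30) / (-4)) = 100 / 659317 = 0.00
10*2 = 20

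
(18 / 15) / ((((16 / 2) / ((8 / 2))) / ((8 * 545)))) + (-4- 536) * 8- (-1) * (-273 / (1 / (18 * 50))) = -247404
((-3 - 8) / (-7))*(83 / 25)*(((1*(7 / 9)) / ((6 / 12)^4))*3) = 14608 / 75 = 194.77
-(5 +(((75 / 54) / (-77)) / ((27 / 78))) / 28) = -872855 / 174636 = -5.00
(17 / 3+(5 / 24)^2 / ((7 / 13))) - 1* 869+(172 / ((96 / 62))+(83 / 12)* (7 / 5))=-14968519 / 20160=-742.49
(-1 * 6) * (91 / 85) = -546 / 85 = -6.42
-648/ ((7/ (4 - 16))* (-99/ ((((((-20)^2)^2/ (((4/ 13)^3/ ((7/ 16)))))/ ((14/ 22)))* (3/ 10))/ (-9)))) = 9886500/ 7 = 1412357.14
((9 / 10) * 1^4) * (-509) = -4581 / 10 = -458.10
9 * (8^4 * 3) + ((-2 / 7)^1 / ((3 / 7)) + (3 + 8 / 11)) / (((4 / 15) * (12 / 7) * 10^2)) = 1167852227 / 10560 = 110592.07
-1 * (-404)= 404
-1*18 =-18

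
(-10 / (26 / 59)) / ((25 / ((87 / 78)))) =-1711 / 1690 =-1.01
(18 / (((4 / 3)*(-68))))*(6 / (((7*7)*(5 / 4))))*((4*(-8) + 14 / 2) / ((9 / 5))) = 0.27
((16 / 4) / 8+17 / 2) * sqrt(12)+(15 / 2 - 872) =-1729 / 2+18 * sqrt(3) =-833.32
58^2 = 3364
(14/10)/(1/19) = 133/5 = 26.60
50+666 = 716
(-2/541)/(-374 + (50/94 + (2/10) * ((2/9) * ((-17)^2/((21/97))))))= 88830/7548293303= 0.00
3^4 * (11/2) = 891/2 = 445.50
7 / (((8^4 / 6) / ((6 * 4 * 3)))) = 0.74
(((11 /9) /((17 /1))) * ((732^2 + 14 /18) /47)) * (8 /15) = 424373224 /970785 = 437.14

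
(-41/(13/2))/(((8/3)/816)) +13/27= -677315/351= -1929.67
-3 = -3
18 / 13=1.38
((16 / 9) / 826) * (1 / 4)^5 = 1 / 475776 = 0.00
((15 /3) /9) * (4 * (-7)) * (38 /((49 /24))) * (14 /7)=-579.05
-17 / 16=-1.06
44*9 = 396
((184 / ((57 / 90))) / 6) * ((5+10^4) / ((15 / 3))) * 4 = 7363680 / 19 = 387562.11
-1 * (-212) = 212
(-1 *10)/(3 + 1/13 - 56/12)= 195/31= 6.29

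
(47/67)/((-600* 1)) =-0.00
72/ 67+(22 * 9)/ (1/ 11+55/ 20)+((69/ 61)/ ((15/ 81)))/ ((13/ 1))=473134797/ 6641375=71.24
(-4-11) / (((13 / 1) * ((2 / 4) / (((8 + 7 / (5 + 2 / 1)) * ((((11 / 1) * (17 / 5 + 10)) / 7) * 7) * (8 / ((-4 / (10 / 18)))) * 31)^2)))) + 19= -62638248833 / 13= -4818326833.31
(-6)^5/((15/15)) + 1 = -7775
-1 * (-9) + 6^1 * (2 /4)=12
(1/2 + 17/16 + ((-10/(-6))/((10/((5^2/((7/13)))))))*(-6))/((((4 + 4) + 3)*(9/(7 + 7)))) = -1675/264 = -6.34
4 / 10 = 2 / 5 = 0.40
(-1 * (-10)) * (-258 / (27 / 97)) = -83420 / 9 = -9268.89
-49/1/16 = -49/16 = -3.06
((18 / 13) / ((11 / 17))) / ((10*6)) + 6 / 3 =2911 / 1430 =2.04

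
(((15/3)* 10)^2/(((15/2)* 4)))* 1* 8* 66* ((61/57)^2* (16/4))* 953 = 624115888000/3249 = 192094763.93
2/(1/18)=36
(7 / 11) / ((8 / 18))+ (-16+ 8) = -289 / 44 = -6.57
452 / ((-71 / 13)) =-5876 / 71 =-82.76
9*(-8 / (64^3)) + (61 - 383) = -10551305 / 32768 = -322.00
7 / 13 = 0.54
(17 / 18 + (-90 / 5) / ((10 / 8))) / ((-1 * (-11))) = -1211 / 990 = -1.22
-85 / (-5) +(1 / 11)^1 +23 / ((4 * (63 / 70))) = 4649 / 198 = 23.48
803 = 803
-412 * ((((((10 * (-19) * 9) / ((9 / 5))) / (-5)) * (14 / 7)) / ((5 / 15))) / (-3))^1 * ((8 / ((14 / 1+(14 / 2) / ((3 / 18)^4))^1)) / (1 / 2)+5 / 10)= 356878520 / 4543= 78555.69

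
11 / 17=0.65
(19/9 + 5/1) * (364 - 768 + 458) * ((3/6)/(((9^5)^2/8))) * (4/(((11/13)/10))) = 266240/12784876137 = 0.00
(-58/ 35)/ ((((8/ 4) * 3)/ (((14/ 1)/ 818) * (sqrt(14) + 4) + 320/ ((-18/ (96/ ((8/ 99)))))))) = 250503508/ 42945 - 29 * sqrt(14)/ 6135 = 5833.11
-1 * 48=-48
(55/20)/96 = 0.03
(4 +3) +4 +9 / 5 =64 / 5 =12.80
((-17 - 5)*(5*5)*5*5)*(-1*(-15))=-206250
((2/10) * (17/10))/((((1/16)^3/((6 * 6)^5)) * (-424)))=-263148797952/1325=-198602866.38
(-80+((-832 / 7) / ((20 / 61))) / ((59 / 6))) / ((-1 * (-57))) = -2.05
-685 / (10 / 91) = -12467 / 2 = -6233.50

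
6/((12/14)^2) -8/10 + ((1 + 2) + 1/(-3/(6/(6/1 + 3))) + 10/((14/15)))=13141/630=20.86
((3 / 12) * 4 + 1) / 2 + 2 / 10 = 6 / 5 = 1.20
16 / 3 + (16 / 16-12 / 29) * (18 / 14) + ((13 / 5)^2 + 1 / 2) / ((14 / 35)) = 295207 / 12180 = 24.24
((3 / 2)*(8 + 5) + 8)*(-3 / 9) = -9.17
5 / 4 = 1.25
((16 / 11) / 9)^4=65536 / 96059601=0.00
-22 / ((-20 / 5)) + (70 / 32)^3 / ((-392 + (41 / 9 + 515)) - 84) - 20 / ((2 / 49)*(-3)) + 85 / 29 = 490353733 / 2850816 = 172.00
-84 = -84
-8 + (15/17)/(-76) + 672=857873/1292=663.99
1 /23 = 0.04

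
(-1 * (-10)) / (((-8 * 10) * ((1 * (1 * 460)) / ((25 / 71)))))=-5 / 52256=-0.00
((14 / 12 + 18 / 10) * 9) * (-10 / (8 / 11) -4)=-18957 / 40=-473.92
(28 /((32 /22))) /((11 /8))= 14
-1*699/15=-233/5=-46.60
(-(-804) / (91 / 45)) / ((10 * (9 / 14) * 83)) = 804 / 1079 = 0.75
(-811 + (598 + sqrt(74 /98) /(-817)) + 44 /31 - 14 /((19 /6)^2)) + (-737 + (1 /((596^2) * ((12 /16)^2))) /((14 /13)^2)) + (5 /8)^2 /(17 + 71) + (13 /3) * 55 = -439139398913944913 /617081701243392 - sqrt(37) /5719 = -711.64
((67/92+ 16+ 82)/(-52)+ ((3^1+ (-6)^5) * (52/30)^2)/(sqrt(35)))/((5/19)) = -33278804 * sqrt(35)/13125 - 172577/23920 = -15007.60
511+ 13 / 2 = 1035 / 2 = 517.50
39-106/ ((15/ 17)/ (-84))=50651/ 5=10130.20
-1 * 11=-11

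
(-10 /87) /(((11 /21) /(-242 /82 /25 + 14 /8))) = -46837 /130790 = -0.36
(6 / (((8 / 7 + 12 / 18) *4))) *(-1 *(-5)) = 315 / 76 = 4.14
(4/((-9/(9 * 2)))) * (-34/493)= 16/29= 0.55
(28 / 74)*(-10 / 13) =-0.29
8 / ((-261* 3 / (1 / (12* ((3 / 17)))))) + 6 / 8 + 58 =1655909 / 28188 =58.75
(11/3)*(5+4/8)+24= 44.17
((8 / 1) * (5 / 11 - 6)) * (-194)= 94672 / 11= 8606.55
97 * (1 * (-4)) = -388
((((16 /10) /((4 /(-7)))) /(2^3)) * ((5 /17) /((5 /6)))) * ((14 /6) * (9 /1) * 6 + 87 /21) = -2733 /170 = -16.08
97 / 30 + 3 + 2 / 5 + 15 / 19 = 4231 / 570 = 7.42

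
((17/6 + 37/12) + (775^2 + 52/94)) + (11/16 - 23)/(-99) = 4968425383/8272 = 600631.70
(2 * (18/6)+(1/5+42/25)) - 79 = -71.12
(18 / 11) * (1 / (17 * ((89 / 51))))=54 / 979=0.06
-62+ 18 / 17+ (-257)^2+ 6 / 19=21314245 / 323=65988.37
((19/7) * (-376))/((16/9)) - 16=-8261/14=-590.07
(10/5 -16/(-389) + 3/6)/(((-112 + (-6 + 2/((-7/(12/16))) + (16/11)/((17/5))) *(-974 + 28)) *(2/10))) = 392105/165475154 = 0.00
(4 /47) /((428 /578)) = 578 /5029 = 0.11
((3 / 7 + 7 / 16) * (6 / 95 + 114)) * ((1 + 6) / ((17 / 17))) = 691.51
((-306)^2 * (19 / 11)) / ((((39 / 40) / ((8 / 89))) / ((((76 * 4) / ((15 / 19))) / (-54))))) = -4059650048 / 38181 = -106326.45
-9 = -9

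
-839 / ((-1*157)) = 839 / 157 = 5.34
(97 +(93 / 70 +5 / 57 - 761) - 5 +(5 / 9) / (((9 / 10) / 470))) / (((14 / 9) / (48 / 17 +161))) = -22649732701 / 569772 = -39752.27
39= 39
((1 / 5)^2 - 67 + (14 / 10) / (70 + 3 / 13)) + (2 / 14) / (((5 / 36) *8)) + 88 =6770787 / 319550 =21.19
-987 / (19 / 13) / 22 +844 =813.30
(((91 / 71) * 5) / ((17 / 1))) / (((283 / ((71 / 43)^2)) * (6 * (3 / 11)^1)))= 355355 / 160119702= 0.00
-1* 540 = -540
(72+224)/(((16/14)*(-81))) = -259/81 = -3.20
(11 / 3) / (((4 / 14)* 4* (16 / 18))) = 231 / 64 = 3.61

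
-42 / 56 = -0.75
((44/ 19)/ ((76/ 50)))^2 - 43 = -5301303/ 130321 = -40.68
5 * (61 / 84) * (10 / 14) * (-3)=-1525 / 196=-7.78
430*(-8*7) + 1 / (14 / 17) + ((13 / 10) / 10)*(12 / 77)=-13243321 / 550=-24078.77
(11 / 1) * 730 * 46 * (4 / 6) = 738760 / 3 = 246253.33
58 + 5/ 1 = 63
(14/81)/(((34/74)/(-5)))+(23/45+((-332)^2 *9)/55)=1365902291/75735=18035.28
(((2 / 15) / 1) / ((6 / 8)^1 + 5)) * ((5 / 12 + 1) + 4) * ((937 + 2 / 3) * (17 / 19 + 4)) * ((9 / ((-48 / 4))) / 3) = -144.12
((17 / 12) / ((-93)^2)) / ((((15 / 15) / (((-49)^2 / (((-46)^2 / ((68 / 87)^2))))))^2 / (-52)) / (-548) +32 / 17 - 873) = -932981045005242688 / 4961897830645281137286117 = -0.00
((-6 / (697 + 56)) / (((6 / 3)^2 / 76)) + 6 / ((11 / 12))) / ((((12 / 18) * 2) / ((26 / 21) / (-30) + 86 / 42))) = 9.62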